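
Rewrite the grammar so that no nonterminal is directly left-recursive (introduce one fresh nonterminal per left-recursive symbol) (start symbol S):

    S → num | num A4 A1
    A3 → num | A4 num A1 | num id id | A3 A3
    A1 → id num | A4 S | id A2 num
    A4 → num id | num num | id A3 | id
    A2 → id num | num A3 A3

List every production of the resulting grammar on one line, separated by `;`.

A3 is directly left-recursive.
For A3: α = {A3}, β = {num, A4 num A1, num id id}. Rewrite as A3 → β A3' and A3' → α A3' | ε.

S → num | num A4 A1; A3 → num A3' | A4 num A1 A3' | num id id A3'; A1 → id num | A4 S | id A2 num; A4 → num id | num num | id A3 | id; A2 → id num | num A3 A3; A3' → A3 A3' | epsilon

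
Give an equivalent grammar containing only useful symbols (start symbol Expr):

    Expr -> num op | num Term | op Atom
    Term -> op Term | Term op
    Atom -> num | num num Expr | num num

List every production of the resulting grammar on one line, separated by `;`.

Expr -> num op | op Atom; Atom -> num | num num Expr | num num

Generating nonterminals: {Atom, Expr}.
Reachable from Expr after that: {Atom, Expr}.
Removed useless symbols: {Term} and every production mentioning them.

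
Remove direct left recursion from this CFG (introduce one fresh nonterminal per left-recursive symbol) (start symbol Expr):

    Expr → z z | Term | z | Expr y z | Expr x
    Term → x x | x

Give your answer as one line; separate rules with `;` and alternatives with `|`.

Expr is directly left-recursive.
For Expr: α = {y z, x}, β = {z z, Term, z}. Rewrite as Expr → β Expr1 and Expr1 → α Expr1 | ε.

Expr → z z Expr1 | Term Expr1 | z Expr1; Term → x x | x; Expr1 → y z Expr1 | x Expr1 | ε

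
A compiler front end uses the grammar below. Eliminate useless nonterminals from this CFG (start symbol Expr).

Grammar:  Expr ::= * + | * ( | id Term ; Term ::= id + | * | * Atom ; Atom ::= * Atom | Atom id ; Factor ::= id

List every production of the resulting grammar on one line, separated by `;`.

Expr ::= * + | * ( | id Term; Term ::= id + | *

Generating nonterminals: {Expr, Factor, Term}.
Reachable from Expr after that: {Expr, Term}.
Removed useless symbols: {Atom, Factor} and every production mentioning them.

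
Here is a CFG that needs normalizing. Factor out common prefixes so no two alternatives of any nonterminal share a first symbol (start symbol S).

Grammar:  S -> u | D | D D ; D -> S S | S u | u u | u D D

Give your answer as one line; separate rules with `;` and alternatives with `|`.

S has alternatives sharing prefix 'D': factor to S → D S' with S' → ε | D.
D has alternatives sharing prefix 'S': factor to D → S D' with D' → S | u.
D has alternatives sharing prefix 'u': factor to D → u D'' with D'' → u | D D.

S -> u | D S'; D -> S D' | u D''; S' -> ε | D; D' -> S | u; D'' -> u | D D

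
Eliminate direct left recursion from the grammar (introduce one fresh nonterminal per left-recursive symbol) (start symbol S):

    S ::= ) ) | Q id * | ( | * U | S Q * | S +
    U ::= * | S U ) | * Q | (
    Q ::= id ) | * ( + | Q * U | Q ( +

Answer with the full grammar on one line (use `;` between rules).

S, Q are directly left-recursive.
For S: α = {Q *, +}, β = {) ), Q id *, (, * U}. Rewrite as S → β S' and S' → α S' | ε.
For Q: α = {* U, ( +}, β = {id ), * ( +}. Rewrite as Q → β Q' and Q' → α Q' | ε.

S ::= ) ) S' | Q id * S' | ( S' | * U S'; U ::= * | S U ) | * Q | (; Q ::= id ) Q' | * ( + Q'; S' ::= Q * S' | + S' | ε; Q' ::= * U Q' | ( + Q' | ε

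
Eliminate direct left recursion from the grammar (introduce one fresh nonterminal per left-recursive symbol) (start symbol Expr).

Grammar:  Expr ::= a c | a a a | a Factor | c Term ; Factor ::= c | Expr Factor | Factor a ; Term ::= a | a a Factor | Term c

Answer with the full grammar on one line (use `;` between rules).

Directly left-recursive nonterminals: Factor, Term.
For Factor: α = {a}, β = {c, Expr Factor}. Rewrite as Factor → β Factor1 and Factor1 → α Factor1 | ε.
For Term: α = {c}, β = {a, a a Factor}. Rewrite as Term → β Term1 and Term1 → α Term1 | ε.

Expr ::= a c | a a a | a Factor | c Term; Factor ::= c Factor1 | Expr Factor Factor1; Term ::= a Term1 | a a Factor Term1; Factor1 ::= a Factor1 | ε; Term1 ::= c Term1 | ε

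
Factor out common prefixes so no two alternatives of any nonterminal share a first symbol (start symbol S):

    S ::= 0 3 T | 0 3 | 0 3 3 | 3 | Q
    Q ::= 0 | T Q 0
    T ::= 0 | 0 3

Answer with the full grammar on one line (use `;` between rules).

S ::= 3 | Q | 0 3 S'; Q ::= 0 | T Q 0; T ::= 0 T'; S' ::= T | ε | 3; T' ::= ε | 3

S has alternatives sharing prefix '0 3': factor to S → 0 3 S' with S' → T | ε | 3.
T has alternatives sharing prefix '0': factor to T → 0 T' with T' → ε | 3.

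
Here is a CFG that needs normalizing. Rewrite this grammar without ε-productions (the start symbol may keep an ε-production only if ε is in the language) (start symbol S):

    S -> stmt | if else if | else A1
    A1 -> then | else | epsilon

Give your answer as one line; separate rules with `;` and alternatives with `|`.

S -> stmt | if else if | else A1 | else; A1 -> then | else

Nullable set = {A1}.
ε ∉ L(G), so no ε-production is kept.
Add the nullable-subset variants: S → else A1 gives else A1 | else.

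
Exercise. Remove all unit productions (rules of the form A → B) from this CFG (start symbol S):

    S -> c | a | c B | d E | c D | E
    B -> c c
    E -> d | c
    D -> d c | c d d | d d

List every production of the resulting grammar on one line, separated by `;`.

Unit pairs: S ⇒* {E}.
For every A with A ⇒* B via unit rules, add B's non-unit alternatives to A; then delete every rule of the form X → Y.

S -> d | c | a | c B | d E | c D; B -> c c; E -> d | c; D -> d c | c d d | d d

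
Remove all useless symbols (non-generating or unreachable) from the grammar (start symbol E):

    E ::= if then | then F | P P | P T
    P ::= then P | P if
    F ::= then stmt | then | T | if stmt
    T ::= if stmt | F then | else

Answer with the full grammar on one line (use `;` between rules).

Generating nonterminals: {E, F, T}.
Reachable from E after that: {E, F, T}.
Removed useless symbols: {P} and every production mentioning them.

E ::= if then | then F; F ::= then stmt | then | T | if stmt; T ::= if stmt | F then | else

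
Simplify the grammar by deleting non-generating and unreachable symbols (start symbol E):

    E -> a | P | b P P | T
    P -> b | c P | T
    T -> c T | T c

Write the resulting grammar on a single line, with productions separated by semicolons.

E -> a | P | b P P; P -> b | c P

Generating nonterminals: {E, P}.
Reachable from E after that: {E, P}.
Removed useless symbols: {T} and every production mentioning them.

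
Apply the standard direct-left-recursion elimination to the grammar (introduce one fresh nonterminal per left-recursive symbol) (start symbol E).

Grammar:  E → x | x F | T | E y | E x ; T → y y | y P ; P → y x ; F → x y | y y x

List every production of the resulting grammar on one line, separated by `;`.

Directly left-recursive nonterminal: E.
For E: α = {y, x}, β = {x, x F, T}. Rewrite as E → β E' and E' → α E' | ε.

E → x E' | x F E' | T E'; T → y y | y P; P → y x; F → x y | y y x; E' → y E' | x E' | ε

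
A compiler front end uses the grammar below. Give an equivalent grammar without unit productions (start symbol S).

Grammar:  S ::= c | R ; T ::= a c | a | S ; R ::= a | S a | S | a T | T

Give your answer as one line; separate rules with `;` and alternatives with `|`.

S ::= c | a | S a | a T | a c; T ::= c | a | S a | a T | a c; R ::= c | a | S a | a T | a c

Unit pairs: R ⇒* {S, T}; S ⇒* {R, T}; T ⇒* {R, S}.
For each unit pair (A, B), copy every non-unit production of B to A, then drop all unit productions.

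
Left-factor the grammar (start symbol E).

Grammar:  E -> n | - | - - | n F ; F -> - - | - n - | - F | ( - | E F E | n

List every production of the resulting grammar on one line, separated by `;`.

E -> n E' | - E''; F -> ( - | E F E | n | - F'; E' -> eps | F; E'' -> eps | -; F' -> - | n - | F

E has alternatives sharing prefix 'n': factor to E → n E' with E' → ε | F.
E has alternatives sharing prefix '-': factor to E → - E'' with E'' → ε | -.
F has alternatives sharing prefix '-': factor to F → - F' with F' → - | n - | F.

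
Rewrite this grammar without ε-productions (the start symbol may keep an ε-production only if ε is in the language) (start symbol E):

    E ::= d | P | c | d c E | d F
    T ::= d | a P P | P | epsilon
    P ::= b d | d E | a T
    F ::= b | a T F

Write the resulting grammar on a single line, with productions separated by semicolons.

The nullable symbols are {T}.
ε ∉ L(G), so no ε-production is kept.
For each production, add variants omitting each subset of nullable occurrences: P → a T gives a T | a. F → a T F gives a T F | a F.

E ::= d | P | c | d c E | d F; T ::= d | a P P | P; P ::= b d | d E | a T | a; F ::= b | a T F | a F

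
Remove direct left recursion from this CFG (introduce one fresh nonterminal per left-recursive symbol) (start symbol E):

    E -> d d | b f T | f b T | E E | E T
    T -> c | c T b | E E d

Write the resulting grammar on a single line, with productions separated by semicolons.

E is directly left-recursive.
For E: α = {E, T}, β = {d d, b f T, f b T}. Rewrite as E → β E' and E' → α E' | ε.

E -> d d E' | b f T E' | f b T E'; T -> c | c T b | E E d; E' -> E E' | T E' | eps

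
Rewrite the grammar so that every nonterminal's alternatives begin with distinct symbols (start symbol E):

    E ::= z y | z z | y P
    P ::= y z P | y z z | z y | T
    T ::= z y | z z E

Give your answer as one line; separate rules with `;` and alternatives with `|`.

E ::= y P | z E'; P ::= z y | T | y z P'; T ::= z T'; E' ::= y | z; P' ::= P | z; T' ::= y | z E

E has alternatives sharing prefix 'z': factor to E → z E' with E' → y | z.
P has alternatives sharing prefix 'y z': factor to P → y z P' with P' → P | z.
T has alternatives sharing prefix 'z': factor to T → z T' with T' → y | z E.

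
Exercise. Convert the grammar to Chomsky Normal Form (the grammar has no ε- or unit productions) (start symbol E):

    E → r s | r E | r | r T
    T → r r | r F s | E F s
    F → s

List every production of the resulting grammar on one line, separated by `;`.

E → X1 X2 | X1 E | r | X1 T; T → X1 X1 | X1 Y1 | E Y2; F → s; X1 → r; X2 → s; Y1 → F X2; Y2 → F X2

Introduce a nonterminal for each terminal appearing in a rule of length ≥ 2: X1 → r, X2 → s.
Binarize each right-hand side of length ≥ 3 by chaining fresh nonterminals (Y1, Y2, …): affected rules were T → X1 F X2; T → E F X2.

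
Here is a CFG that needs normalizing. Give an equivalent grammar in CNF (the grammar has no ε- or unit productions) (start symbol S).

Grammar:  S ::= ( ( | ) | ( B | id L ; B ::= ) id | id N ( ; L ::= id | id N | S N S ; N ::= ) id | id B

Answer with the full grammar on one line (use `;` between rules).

Introduce a nonterminal for each terminal appearing in a rule of length ≥ 2: X1 → (, X2 → id, X3 → ).
Binarize each right-hand side of length ≥ 3 by chaining fresh nonterminals (Y1, Y2, …): affected rules were B → X2 N X1; L → S N S.

S ::= X1 X1 | ) | X1 B | X2 L; B ::= X3 X2 | X2 Y1; L ::= id | X2 N | S Y2; N ::= X3 X2 | X2 B; X1 ::= (; X2 ::= id; X3 ::= ); Y1 ::= N X1; Y2 ::= N S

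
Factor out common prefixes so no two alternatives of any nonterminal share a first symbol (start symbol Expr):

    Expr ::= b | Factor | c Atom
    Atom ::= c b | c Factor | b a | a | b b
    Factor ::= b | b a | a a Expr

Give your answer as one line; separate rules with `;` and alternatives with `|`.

Expr ::= b | Factor | c Atom; Atom ::= a | c Atom1 | b Atom2; Factor ::= a a Expr | b Factor1; Atom1 ::= b | Factor; Atom2 ::= a | b; Factor1 ::= ε | a

Atom has alternatives sharing prefix 'c': factor to Atom → c Atom1 with Atom1 → b | Factor.
Atom has alternatives sharing prefix 'b': factor to Atom → b Atom2 with Atom2 → a | b.
Factor has alternatives sharing prefix 'b': factor to Factor → b Factor1 with Factor1 → ε | a.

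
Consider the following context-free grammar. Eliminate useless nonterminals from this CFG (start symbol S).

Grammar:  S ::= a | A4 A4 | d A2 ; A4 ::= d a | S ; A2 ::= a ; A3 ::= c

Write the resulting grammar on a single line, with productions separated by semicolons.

S ::= a | A4 A4 | d A2; A4 ::= d a | S; A2 ::= a

Generating nonterminals: {A2, A3, A4, S}.
Reachable from S after that: {A2, A4, S}.
Removed useless symbols: {A3} and every production mentioning them.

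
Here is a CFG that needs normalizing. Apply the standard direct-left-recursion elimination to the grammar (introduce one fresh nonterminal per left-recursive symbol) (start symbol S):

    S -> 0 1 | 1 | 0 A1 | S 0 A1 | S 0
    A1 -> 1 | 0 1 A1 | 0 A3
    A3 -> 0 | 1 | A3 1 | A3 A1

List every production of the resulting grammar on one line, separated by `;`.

S -> 0 1 S' | 1 S' | 0 A1 S'; A1 -> 1 | 0 1 A1 | 0 A3; A3 -> 0 A3' | 1 A3'; S' -> 0 A1 S' | 0 S' | eps; A3' -> 1 A3' | A1 A3' | eps

S, A3 are directly left-recursive.
For S: α = {0 A1, 0}, β = {0 1, 1, 0 A1}. Rewrite as S → β S' and S' → α S' | ε.
For A3: α = {1, A1}, β = {0, 1}. Rewrite as A3 → β A3' and A3' → α A3' | ε.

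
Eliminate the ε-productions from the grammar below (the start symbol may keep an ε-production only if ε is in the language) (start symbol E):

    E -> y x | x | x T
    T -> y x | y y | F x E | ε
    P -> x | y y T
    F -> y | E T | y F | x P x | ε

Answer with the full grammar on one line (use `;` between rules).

The nullable symbols are {F, T}.
ε ∉ L(G), so no ε-production is kept.
Add the nullable-subset variants: T → F x E gives F x E | x E. P → y y T gives y y T | y y. F → E T gives E T | E.

E -> y x | x | x T; T -> y x | y y | F x E | x E; P -> x | y y T | y y; F -> y | E T | E | y F | x P x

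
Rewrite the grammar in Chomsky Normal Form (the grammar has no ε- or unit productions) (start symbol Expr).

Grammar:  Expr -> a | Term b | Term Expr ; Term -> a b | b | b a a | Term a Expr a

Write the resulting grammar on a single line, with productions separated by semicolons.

Introduce a nonterminal for each terminal appearing in a rule of length ≥ 2: X1 → b, X2 → a.
Binarize each right-hand side of length ≥ 3 by chaining fresh nonterminals (Y1, Y2, …): affected rules were Term → X1 X2 X2; Term → Term X2 Expr X2.

Expr -> a | Term X1 | Term Expr; Term -> X2 X1 | b | X1 Y1 | Term Y2; X1 -> b; X2 -> a; Y1 -> X2 X2; Y2 -> X2 Y3; Y3 -> Expr X2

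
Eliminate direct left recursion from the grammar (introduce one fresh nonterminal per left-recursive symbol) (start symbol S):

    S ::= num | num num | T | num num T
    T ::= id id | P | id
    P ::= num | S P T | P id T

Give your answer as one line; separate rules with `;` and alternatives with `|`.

S ::= num | num num | T | num num T; T ::= id id | P | id; P ::= num P' | S P T P'; P' ::= id T P' | ε

Directly left-recursive nonterminal: P.
For P: α = {id T}, β = {num, S P T}. Rewrite as P → β P' and P' → α P' | ε.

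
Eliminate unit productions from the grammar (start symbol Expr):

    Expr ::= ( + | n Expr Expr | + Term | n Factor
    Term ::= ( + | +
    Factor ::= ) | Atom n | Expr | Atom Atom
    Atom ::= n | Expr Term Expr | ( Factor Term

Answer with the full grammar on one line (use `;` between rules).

Expr ::= ( + | n Expr Expr | + Term | n Factor; Term ::= ( + | +; Factor ::= ) | Atom n | Atom Atom | ( + | n Expr Expr | + Term | n Factor; Atom ::= n | Expr Term Expr | ( Factor Term

Unit pairs: Factor ⇒* {Expr}.
Replace each nonterminal's rules with the union of the non-unit rules of every nonterminal it unit-derives.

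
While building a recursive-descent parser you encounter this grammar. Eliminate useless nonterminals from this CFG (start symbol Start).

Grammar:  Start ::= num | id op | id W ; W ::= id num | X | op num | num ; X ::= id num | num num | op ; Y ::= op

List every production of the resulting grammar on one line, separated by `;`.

Start ::= num | id op | id W; W ::= id num | X | op num | num; X ::= id num | num num | op

Generating nonterminals: {Start, W, X, Y}.
Reachable from Start after that: {Start, W, X}.
Removed useless symbols: {Y} and every production mentioning them.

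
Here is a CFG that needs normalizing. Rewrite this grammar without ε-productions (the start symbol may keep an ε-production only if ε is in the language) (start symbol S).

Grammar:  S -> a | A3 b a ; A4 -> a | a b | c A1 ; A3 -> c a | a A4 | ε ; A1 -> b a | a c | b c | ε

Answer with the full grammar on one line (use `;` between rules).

S -> a | A3 b a | b a; A4 -> a | a b | c A1 | c; A3 -> c a | a A4; A1 -> b a | a c | b c

Nullable set = {A1, A3}.
ε ∉ L(G), so no ε-production is kept.
For each production, add variants omitting each subset of nullable occurrences: S → A3 b a gives A3 b a | b a. A4 → c A1 gives c A1 | c.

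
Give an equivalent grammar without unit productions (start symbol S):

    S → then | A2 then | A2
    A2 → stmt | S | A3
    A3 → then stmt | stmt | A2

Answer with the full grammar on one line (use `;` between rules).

Unit pairs: A2 ⇒* {A3, S}; A3 ⇒* {A2, S}; S ⇒* {A2, A3}.
Replace each nonterminal's rules with the union of the non-unit rules of every nonterminal it unit-derives.

S → stmt | then | A2 then | then stmt; A2 → stmt | then | A2 then | then stmt; A3 → stmt | then | A2 then | then stmt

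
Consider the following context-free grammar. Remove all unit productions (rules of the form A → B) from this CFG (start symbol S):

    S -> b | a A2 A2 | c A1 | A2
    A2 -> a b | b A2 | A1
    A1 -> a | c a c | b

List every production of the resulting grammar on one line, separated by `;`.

S -> a b | b A2 | a | c a c | b | a A2 A2 | c A1; A2 -> a b | b A2 | a | c a c | b; A1 -> a | c a c | b

Unit pairs: A2 ⇒* {A1}; S ⇒* {A1, A2}.
Replace each nonterminal's rules with the union of the non-unit rules of every nonterminal it unit-derives.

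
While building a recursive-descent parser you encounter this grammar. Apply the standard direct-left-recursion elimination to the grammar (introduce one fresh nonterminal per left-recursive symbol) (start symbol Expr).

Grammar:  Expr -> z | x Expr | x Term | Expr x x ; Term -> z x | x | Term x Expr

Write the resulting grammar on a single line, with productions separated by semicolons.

Expr -> z Expr1 | x Expr Expr1 | x Term Expr1; Term -> z x Term1 | x Term1; Expr1 -> x x Expr1 | epsilon; Term1 -> x Expr Term1 | epsilon

Directly left-recursive nonterminals: Expr, Term.
For Expr: α = {x x}, β = {z, x Expr, x Term}. Rewrite as Expr → β Expr1 and Expr1 → α Expr1 | ε.
For Term: α = {x Expr}, β = {z x, x}. Rewrite as Term → β Term1 and Term1 → α Term1 | ε.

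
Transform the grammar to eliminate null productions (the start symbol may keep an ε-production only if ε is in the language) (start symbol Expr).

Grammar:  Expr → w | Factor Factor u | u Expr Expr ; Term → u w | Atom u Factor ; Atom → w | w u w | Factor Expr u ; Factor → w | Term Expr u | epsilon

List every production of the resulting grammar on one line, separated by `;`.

Nullable set = {Factor}.
ε ∉ L(G), so no ε-production is kept.
Add the nullable-subset variants: Expr → Factor Factor u gives Factor Factor u | Factor u | u. Term → Atom u Factor gives Atom u Factor | Atom u. Atom → Factor Expr u gives Factor Expr u | Expr u.

Expr → w | Factor Factor u | Factor u | u | u Expr Expr; Term → u w | Atom u Factor | Atom u; Atom → w | w u w | Factor Expr u | Expr u; Factor → w | Term Expr u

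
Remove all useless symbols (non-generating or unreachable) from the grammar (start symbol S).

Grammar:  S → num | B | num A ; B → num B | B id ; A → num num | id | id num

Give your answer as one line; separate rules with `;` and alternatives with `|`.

S → num | num A; A → num num | id | id num

Generating nonterminals: {A, S}.
Reachable from S after that: {A, S}.
Removed useless symbols: {B} and every production mentioning them.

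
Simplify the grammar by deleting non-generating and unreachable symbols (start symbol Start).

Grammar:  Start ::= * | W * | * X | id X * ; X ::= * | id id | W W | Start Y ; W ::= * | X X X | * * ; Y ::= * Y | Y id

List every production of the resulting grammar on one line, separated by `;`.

Generating nonterminals: {Start, W, X}.
Reachable from Start after that: {Start, W, X}.
Removed useless symbols: {Y} and every production mentioning them.

Start ::= * | W * | * X | id X *; X ::= * | id id | W W; W ::= * | X X X | * *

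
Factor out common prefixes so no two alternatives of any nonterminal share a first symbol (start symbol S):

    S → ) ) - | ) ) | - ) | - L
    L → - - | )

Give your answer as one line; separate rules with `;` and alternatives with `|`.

S has alternatives sharing prefix ') )': factor to S → ) ) S' with S' → - | ε.
S has alternatives sharing prefix '-': factor to S → - S'' with S'' → ) | L.

S → ) ) S' | - S''; L → - - | ); S' → - | ε; S'' → ) | L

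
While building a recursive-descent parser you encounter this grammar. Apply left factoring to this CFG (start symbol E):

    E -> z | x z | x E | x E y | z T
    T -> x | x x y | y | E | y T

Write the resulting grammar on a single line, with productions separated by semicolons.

E -> x E' | z E''; T -> E | x T' | y T''; E' -> z | E E'''; E'' -> epsilon | T; T' -> epsilon | x y; T'' -> epsilon | T; E''' -> epsilon | y

E has alternatives sharing prefix 'x': factor to E → x E' with E' → z | E | E y.
E has alternatives sharing prefix 'z': factor to E → z E'' with E'' → ε | T.
T has alternatives sharing prefix 'x': factor to T → x T' with T' → ε | x y.
T has alternatives sharing prefix 'y': factor to T → y T'' with T'' → ε | T.
E' has alternatives sharing prefix 'E': factor to E' → E E''' with E''' → ε | y.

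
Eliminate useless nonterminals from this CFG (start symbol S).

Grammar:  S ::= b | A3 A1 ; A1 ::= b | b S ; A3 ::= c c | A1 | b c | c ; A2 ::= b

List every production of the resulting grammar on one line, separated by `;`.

Generating nonterminals: {A1, A2, A3, S}.
Reachable from S after that: {A1, A3, S}.
Removed useless symbols: {A2} and every production mentioning them.

S ::= b | A3 A1; A1 ::= b | b S; A3 ::= c c | A1 | b c | c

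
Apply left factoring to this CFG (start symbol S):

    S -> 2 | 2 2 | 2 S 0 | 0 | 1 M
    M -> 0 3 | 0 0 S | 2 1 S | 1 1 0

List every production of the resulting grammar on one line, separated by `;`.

S -> 0 | 1 M | 2 S'; M -> 2 1 S | 1 1 0 | 0 M'; S' -> ε | 2 | S 0; M' -> 3 | 0 S

S has alternatives sharing prefix '2': factor to S → 2 S' with S' → ε | 2 | S 0.
M has alternatives sharing prefix '0': factor to M → 0 M' with M' → 3 | 0 S.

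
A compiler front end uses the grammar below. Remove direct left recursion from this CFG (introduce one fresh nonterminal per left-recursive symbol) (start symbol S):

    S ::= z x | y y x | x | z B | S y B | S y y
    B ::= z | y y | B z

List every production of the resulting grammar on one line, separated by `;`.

Directly left-recursive nonterminals: S, B.
For S: α = {y B, y y}, β = {z x, y y x, x, z B}. Rewrite as S → β S' and S' → α S' | ε.
For B: α = {z}, β = {z, y y}. Rewrite as B → β B' and B' → α B' | ε.

S ::= z x S' | y y x S' | x S' | z B S'; B ::= z B' | y y B'; S' ::= y B S' | y y S' | ε; B' ::= z B' | ε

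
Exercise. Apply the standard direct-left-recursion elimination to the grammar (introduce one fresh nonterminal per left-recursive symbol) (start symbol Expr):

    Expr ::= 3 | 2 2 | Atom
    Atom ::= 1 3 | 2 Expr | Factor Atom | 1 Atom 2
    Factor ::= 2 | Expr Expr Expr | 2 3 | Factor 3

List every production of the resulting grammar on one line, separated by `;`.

Factor is directly left-recursive.
For Factor: α = {3}, β = {2, Expr Expr Expr, 2 3}. Rewrite as Factor → β Factor1 and Factor1 → α Factor1 | ε.

Expr ::= 3 | 2 2 | Atom; Atom ::= 1 3 | 2 Expr | Factor Atom | 1 Atom 2; Factor ::= 2 Factor1 | Expr Expr Expr Factor1 | 2 3 Factor1; Factor1 ::= 3 Factor1 | ε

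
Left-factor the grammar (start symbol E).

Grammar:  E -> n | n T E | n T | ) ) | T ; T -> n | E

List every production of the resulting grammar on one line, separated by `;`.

E -> ) ) | T | n E'; T -> n | E; E' -> ε | T E''; E'' -> E | ε

E has alternatives sharing prefix 'n': factor to E → n E' with E' → ε | T E | T.
E' has alternatives sharing prefix 'T': factor to E' → T E'' with E'' → E | ε.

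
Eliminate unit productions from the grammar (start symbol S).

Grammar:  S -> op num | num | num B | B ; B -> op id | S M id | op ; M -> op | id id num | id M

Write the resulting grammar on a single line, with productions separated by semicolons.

Unit pairs: S ⇒* {B}.
Replace each nonterminal's rules with the union of the non-unit rules of every nonterminal it unit-derives.

S -> op id | S M id | op | op num | num | num B; B -> op id | S M id | op; M -> op | id id num | id M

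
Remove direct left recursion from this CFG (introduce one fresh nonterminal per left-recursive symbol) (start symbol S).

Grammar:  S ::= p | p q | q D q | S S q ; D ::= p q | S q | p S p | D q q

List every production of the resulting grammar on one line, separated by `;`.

Directly left-recursive nonterminals: S, D.
For S: α = {S q}, β = {p, p q, q D q}. Rewrite as S → β S' and S' → α S' | ε.
For D: α = {q q}, β = {p q, S q, p S p}. Rewrite as D → β D' and D' → α D' | ε.

S ::= p S' | p q S' | q D q S'; D ::= p q D' | S q D' | p S p D'; S' ::= S q S' | ε; D' ::= q q D' | ε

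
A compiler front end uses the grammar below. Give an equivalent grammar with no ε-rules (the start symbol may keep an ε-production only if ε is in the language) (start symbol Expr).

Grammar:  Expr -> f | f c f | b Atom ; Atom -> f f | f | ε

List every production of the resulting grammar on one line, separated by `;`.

Expr -> f | f c f | b Atom | b; Atom -> f f | f

The nullable symbols are {Atom}.
ε ∉ L(G), so no ε-production is kept.
For each production, add variants omitting each subset of nullable occurrences: Expr → b Atom gives b Atom | b.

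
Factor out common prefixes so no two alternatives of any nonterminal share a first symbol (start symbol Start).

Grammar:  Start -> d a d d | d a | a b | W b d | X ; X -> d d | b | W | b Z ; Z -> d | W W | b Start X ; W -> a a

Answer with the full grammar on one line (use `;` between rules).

Start -> a b | W b d | X | d a Start1; X -> d d | W | b X1; Z -> d | W W | b Start X; W -> a a; Start1 -> d d | ε; X1 -> ε | Z

Start has alternatives sharing prefix 'd a': factor to Start → d a Start1 with Start1 → d d | ε.
X has alternatives sharing prefix 'b': factor to X → b X1 with X1 → ε | Z.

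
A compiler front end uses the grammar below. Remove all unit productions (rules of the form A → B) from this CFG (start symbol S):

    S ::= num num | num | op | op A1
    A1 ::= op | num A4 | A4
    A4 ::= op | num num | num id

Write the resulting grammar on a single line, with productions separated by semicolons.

Unit pairs: A1 ⇒* {A4}.
For every A with A ⇒* B via unit rules, add B's non-unit alternatives to A; then delete every rule of the form X → Y.

S ::= num num | num | op | op A1; A1 ::= op | num num | num id | num A4; A4 ::= op | num num | num id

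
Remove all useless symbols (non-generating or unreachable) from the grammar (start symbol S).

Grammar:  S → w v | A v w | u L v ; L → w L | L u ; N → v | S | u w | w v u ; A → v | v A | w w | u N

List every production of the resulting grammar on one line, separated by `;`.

Generating nonterminals: {A, N, S}.
Reachable from S after that: {A, N, S}.
Removed useless symbols: {L} and every production mentioning them.

S → w v | A v w; N → v | S | u w | w v u; A → v | v A | w w | u N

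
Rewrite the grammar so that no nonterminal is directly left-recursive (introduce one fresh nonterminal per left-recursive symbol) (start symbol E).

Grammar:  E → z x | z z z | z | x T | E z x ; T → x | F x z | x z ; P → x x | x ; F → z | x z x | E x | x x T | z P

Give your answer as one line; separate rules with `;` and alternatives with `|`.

Directly left-recursive nonterminal: E.
For E: α = {z x}, β = {z x, z z z, z, x T}. Rewrite as E → β E' and E' → α E' | ε.

E → z x E' | z z z E' | z E' | x T E'; T → x | F x z | x z; P → x x | x; F → z | x z x | E x | x x T | z P; E' → z x E' | ε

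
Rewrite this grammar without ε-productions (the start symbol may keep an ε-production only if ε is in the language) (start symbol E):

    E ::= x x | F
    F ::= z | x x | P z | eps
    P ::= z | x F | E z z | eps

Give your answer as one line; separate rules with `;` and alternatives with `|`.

Nullable set = {E, F, P}.
ε ∈ L(G) since E is nullable, so keep E → ε.
Expand every rule over subsets of its nullable positions: P → x F gives x F | x. P → E z z gives E z z | z z.

E ::= x x | F | ε; F ::= z | x x | P z; P ::= z | x F | x | E z z | z z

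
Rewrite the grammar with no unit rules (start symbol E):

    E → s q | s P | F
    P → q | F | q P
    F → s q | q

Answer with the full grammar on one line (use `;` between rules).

E → s q | s P | q; P → s q | q | q P; F → s q | q

Unit pairs: E ⇒* {F}; P ⇒* {F}.
Replace each nonterminal's rules with the union of the non-unit rules of every nonterminal it unit-derives.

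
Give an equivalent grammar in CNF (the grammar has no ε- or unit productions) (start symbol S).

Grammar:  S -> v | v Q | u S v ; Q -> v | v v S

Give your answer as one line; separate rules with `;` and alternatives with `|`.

Introduce a nonterminal for each terminal appearing in a rule of length ≥ 2: X1 → v, X2 → u.
Binarize each right-hand side of length ≥ 3 by chaining fresh nonterminals (Y1, Y2, …): affected rules were S → X2 S X1; Q → X1 X1 S.

S -> v | X1 Q | X2 Y1; Q -> v | X1 Y2; X1 -> v; X2 -> u; Y1 -> S X1; Y2 -> X1 S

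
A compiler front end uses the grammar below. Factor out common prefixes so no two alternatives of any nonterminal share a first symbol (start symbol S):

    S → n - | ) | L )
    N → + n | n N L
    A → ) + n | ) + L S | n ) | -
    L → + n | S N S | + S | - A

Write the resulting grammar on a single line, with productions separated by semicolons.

S → n - | ) | L ); N → + n | n N L; A → n ) | - | ) + A'; L → S N S | - A | + L'; A' → n | L S; L' → n | S

A has alternatives sharing prefix ') +': factor to A → ) + A' with A' → n | L S.
L has alternatives sharing prefix '+': factor to L → + L' with L' → n | S.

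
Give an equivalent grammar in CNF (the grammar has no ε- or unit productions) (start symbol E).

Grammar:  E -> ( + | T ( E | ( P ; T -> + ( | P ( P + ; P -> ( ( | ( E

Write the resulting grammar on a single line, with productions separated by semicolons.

Introduce a nonterminal for each terminal appearing in a rule of length ≥ 2: X1 → (, X2 → +.
Binarize each right-hand side of length ≥ 3 by chaining fresh nonterminals (Y1, Y2, …): affected rules were E → T X1 E; T → P X1 P X2.

E -> X1 X2 | T Y1 | X1 P; T -> X2 X1 | P Y2; P -> X1 X1 | X1 E; X1 -> (; X2 -> +; Y1 -> X1 E; Y2 -> X1 Y3; Y3 -> P X2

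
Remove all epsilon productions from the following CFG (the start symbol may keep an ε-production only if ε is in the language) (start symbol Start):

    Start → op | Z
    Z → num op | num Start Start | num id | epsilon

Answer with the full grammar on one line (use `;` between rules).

Nullable set = {Start, Z}.
ε ∈ L(G) since Start is nullable, so keep Start → ε.
Expand every rule over subsets of its nullable positions: Z → num Start Start gives num Start Start | num Start | num.

Start → op | Z | ε; Z → num op | num Start Start | num Start | num | num id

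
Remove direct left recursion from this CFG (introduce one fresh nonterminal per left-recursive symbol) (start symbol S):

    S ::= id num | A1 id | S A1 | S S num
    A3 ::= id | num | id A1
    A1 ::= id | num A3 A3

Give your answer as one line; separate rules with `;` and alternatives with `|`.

S ::= id num S' | A1 id S'; A3 ::= id | num | id A1; A1 ::= id | num A3 A3; S' ::= A1 S' | S num S' | ε

Left recursion appears on S.
For S: α = {A1, S num}, β = {id num, A1 id}. Rewrite as S → β S' and S' → α S' | ε.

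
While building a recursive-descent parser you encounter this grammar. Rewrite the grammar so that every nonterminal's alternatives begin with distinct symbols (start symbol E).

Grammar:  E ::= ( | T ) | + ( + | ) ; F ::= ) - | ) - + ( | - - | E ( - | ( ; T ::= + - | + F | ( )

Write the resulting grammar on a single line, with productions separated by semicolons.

E ::= ( | T ) | + ( + | ); F ::= - - | E ( - | ( | ) - F'; T ::= ( ) | + T'; F' ::= ε | + (; T' ::= - | F

F has alternatives sharing prefix ') -': factor to F → ) - F' with F' → ε | + (.
T has alternatives sharing prefix '+': factor to T → + T' with T' → - | F.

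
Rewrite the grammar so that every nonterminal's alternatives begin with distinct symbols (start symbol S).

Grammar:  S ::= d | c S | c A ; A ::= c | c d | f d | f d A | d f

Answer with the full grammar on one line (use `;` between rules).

S ::= d | c S'; A ::= d f | f d A' | c A''; S' ::= S | A; A' ::= eps | A; A'' ::= eps | d

S has alternatives sharing prefix 'c': factor to S → c S' with S' → S | A.
A has alternatives sharing prefix 'f d': factor to A → f d A' with A' → ε | A.
A has alternatives sharing prefix 'c': factor to A → c A'' with A'' → ε | d.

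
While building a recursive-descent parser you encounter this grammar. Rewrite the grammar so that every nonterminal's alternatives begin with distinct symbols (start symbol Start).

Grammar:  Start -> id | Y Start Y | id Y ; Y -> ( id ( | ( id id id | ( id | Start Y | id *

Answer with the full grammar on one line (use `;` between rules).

Start has alternatives sharing prefix 'id': factor to Start → id Start1 with Start1 → ε | Y.
Y has alternatives sharing prefix '( id': factor to Y → ( id Y1 with Y1 → ( | id id | ε.

Start -> Y Start Y | id Start1; Y -> Start Y | id * | ( id Y1; Start1 -> ε | Y; Y1 -> ( | id id | ε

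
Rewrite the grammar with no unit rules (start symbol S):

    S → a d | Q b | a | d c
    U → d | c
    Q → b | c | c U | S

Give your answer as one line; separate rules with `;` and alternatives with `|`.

S → a d | Q b | a | d c; U → d | c; Q → a d | Q b | a | d c | b | c | c U

Unit pairs: Q ⇒* {S}.
For each unit pair (A, B), copy every non-unit production of B to A, then drop all unit productions.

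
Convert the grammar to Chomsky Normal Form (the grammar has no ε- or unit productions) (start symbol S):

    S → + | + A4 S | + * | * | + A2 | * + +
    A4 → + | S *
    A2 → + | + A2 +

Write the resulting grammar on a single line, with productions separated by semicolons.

S → + | X1 Y1 | X1 X2 | * | X1 A2 | X2 Y2; A4 → + | S X2; A2 → + | X1 Y3; X1 → +; X2 → *; Y1 → A4 S; Y2 → X1 X1; Y3 → A2 X1

Introduce a nonterminal for each terminal appearing in a rule of length ≥ 2: X1 → +, X2 → *.
Binarize each right-hand side of length ≥ 3 by chaining fresh nonterminals (Y1, Y2, …): affected rules were S → X1 A4 S; S → X2 X1 X1; A2 → X1 A2 X1.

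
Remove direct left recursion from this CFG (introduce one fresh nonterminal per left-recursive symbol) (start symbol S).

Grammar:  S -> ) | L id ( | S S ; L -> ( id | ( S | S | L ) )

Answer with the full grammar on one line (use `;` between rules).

S -> ) S' | L id ( S'; L -> ( id L' | ( S L' | S L'; S' -> S S' | ε; L' -> ) ) L' | ε

S, L are directly left-recursive.
For S: α = {S}, β = {), L id (}. Rewrite as S → β S' and S' → α S' | ε.
For L: α = {) )}, β = {( id, ( S, S}. Rewrite as L → β L' and L' → α L' | ε.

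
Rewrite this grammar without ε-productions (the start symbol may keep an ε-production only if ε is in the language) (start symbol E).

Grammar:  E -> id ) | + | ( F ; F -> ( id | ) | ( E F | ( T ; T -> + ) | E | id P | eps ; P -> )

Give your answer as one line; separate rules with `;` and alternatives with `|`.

Nullable set = {T}.
ε ∉ L(G), so no ε-production is kept.
Add the nullable-subset variants: F → ( T gives ( T | (.

E -> id ) | + | ( F; F -> ( id | ) | ( E F | ( T | (; T -> + ) | E | id P; P -> )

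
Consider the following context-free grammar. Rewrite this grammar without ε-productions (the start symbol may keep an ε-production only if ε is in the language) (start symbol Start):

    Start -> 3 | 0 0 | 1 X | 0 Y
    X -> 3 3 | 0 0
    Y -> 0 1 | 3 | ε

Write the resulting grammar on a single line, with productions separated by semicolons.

Start -> 3 | 0 0 | 1 X | 0 Y | 0; X -> 3 3 | 0 0; Y -> 0 1 | 3

Nullable nonterminals: {Y}.
ε ∉ L(G), so no ε-production is kept.
Expand every rule over subsets of its nullable positions: Start → 0 Y gives 0 Y | 0.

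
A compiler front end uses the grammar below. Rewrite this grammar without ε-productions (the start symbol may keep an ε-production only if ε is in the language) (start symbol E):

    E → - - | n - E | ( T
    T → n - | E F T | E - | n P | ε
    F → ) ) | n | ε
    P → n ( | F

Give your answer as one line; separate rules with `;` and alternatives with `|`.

The nullable symbols are {F, P, T}.
ε ∉ L(G), so no ε-production is kept.
Expand every rule over subsets of its nullable positions: E → ( T gives ( T | (. T → E F T gives E F T | E F | E T | E. T → n P gives n P | n.

E → - - | n - E | ( T | (; T → n - | E F T | E F | E T | E | E - | n P | n; F → ) ) | n; P → n ( | F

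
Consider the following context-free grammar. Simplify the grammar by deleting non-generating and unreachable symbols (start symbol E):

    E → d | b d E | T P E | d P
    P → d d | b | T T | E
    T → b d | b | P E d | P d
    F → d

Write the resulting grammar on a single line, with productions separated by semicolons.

E → d | b d E | T P E | d P; P → d d | b | T T | E; T → b d | b | P E d | P d

Generating nonterminals: {E, F, P, T}.
Reachable from E after that: {E, P, T}.
Removed useless symbols: {F} and every production mentioning them.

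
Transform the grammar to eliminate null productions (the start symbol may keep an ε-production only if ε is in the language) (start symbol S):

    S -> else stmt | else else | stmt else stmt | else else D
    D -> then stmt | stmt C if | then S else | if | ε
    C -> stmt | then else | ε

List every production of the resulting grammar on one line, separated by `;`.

S -> else stmt | else else | stmt else stmt | else else D; D -> then stmt | stmt C if | stmt if | then S else | if; C -> stmt | then else

Nullable nonterminals: {C, D}.
ε ∉ L(G), so no ε-production is kept.
Add the nullable-subset variants: D → stmt C if gives stmt C if | stmt if.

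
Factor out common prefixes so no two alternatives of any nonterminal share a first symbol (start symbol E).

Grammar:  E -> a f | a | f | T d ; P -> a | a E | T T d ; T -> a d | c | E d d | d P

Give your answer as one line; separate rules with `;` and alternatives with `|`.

E -> f | T d | a E'; P -> T T d | a P'; T -> a d | c | E d d | d P; E' -> f | ε; P' -> ε | E

E has alternatives sharing prefix 'a': factor to E → a E' with E' → f | ε.
P has alternatives sharing prefix 'a': factor to P → a P' with P' → ε | E.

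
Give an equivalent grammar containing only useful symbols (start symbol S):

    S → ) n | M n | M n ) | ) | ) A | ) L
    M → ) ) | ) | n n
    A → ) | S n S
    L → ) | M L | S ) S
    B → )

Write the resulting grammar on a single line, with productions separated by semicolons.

Generating nonterminals: {A, B, L, M, S}.
Reachable from S after that: {A, L, M, S}.
Removed useless symbols: {B} and every production mentioning them.

S → ) n | M n | M n ) | ) | ) A | ) L; M → ) ) | ) | n n; A → ) | S n S; L → ) | M L | S ) S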